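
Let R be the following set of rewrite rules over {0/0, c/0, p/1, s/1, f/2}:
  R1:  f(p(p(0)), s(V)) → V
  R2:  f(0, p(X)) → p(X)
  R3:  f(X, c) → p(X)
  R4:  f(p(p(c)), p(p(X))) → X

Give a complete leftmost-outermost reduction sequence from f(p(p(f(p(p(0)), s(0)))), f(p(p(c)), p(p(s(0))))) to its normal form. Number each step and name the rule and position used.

1. f(p(p(f(p(p(0)), s(0)))), f(p(p(c)), p(p(s(0)))))  →  f(p(p(0)), f(p(p(c)), p(p(s(0)))))   [R1 at 1.1.1]
2. f(p(p(0)), f(p(p(c)), p(p(s(0)))))  →  f(p(p(0)), s(0))   [R4 at 2]
3. f(p(p(0)), s(0))  →  0   [R1 at ε]

0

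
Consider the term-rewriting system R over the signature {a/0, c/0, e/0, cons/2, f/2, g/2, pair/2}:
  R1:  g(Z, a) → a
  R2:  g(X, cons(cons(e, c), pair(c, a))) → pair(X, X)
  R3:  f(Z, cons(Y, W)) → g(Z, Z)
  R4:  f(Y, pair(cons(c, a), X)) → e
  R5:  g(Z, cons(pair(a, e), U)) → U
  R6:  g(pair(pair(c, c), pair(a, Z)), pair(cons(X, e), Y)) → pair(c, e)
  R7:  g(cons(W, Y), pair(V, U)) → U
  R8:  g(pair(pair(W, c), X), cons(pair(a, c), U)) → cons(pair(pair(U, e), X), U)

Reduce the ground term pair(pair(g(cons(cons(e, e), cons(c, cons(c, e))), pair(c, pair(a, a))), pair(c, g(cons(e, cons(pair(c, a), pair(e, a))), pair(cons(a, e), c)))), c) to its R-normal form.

pair(pair(pair(a, a), pair(c, c)), c)

1. pair(pair(g(cons(cons(e, e), cons(c, cons(c, e))), pair(c, pair(a, a))), pair(c, g(cons(e, cons(pair(c, a), pair(e, a))), pair(cons(a, e), c)))), c)  →  pair(pair(pair(a, a), pair(c, g(cons(e, cons(pair(c, a), pair(e, a))), pair(cons(a, e), c)))), c)   [R7 at 1.1]
2. pair(pair(pair(a, a), pair(c, g(cons(e, cons(pair(c, a), pair(e, a))), pair(cons(a, e), c)))), c)  →  pair(pair(pair(a, a), pair(c, c)), c)   [R7 at 1.2.2]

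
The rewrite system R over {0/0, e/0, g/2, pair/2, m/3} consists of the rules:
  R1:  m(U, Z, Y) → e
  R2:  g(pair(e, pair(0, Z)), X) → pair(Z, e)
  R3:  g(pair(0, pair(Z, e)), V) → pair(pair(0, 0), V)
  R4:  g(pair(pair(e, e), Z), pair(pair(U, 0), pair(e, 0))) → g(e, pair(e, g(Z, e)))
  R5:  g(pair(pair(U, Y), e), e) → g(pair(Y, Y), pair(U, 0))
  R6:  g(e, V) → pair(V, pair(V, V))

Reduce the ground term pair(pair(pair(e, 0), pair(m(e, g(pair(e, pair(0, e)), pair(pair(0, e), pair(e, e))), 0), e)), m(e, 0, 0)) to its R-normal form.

pair(pair(pair(e, 0), pair(e, e)), e)

1. pair(pair(pair(e, 0), pair(m(e, g(pair(e, pair(0, e)), pair(pair(0, e), pair(e, e))), 0), e)), m(e, 0, 0))  →  pair(pair(pair(e, 0), pair(e, e)), m(e, 0, 0))   [R1 at 1.2.1]
2. pair(pair(pair(e, 0), pair(e, e)), m(e, 0, 0))  →  pair(pair(pair(e, 0), pair(e, e)), e)   [R1 at 2]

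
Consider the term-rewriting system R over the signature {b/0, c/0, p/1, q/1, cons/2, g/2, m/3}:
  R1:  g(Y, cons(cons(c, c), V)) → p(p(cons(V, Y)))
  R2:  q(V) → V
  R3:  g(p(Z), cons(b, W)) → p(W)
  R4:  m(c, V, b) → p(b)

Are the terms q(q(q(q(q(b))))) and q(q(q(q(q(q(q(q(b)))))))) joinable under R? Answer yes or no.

Reduce t₁ = q(q(q(q(q(b))))):
1. q(q(q(q(q(b)))))  →  q(q(q(q(b))))   [R2 at ε]
2. q(q(q(q(b))))  →  q(q(q(b)))   [R2 at ε]
3. q(q(q(b)))  →  q(q(b))   [R2 at ε]
4. q(q(b))  →  q(b)   [R2 at ε]
5. q(b)  →  b   [R2 at ε]

Reduce t₂ = q(q(q(q(q(q(q(q(b)))))))):
1. q(q(q(q(q(q(q(q(b))))))))  →  q(q(q(q(q(q(q(b)))))))   [R2 at ε]
2. q(q(q(q(q(q(q(b)))))))  →  q(q(q(q(q(q(b))))))   [R2 at ε]
3. q(q(q(q(q(q(b))))))  →  q(q(q(q(q(b)))))   [R2 at ε]
4. q(q(q(q(q(b)))))  →  q(q(q(q(b))))   [R2 at ε]
5. q(q(q(q(b))))  →  q(q(q(b)))   [R2 at ε]
6. q(q(q(b)))  →  q(q(b))   [R2 at ε]
7. q(q(b))  →  q(b)   [R2 at ε]
8. q(b)  →  b   [R2 at ε]

yes — NF(t₁) = b, NF(t₂) = b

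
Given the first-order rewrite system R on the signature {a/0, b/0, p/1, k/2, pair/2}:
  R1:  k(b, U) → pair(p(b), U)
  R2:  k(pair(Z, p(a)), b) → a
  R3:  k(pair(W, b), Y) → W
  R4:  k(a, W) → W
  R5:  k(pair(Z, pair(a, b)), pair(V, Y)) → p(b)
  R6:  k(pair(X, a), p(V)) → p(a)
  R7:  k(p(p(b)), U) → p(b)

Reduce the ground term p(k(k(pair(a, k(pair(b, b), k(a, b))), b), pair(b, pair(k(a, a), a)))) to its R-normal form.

p(pair(b, pair(a, a)))

1. p(k(k(pair(a, k(pair(b, b), k(a, b))), b), pair(b, pair(k(a, a), a))))  →  p(k(k(pair(a, b), b), pair(b, pair(k(a, a), a))))   [R3 at 1.1.1.2]
2. p(k(k(pair(a, b), b), pair(b, pair(k(a, a), a))))  →  p(k(a, pair(b, pair(k(a, a), a))))   [R3 at 1.1]
3. p(k(a, pair(b, pair(k(a, a), a))))  →  p(pair(b, pair(k(a, a), a)))   [R4 at 1]
4. p(pair(b, pair(k(a, a), a)))  →  p(pair(b, pair(a, a)))   [R4 at 1.2.1]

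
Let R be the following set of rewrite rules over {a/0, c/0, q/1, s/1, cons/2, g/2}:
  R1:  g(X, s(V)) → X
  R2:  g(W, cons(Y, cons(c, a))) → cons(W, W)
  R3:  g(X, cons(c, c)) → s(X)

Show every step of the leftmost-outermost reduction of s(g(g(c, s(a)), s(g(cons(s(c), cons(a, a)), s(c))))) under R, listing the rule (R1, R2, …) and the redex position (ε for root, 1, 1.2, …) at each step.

1. s(g(g(c, s(a)), s(g(cons(s(c), cons(a, a)), s(c)))))  →  s(g(c, s(a)))   [R1 at 1]
2. s(g(c, s(a)))  →  s(c)   [R1 at 1]

s(c)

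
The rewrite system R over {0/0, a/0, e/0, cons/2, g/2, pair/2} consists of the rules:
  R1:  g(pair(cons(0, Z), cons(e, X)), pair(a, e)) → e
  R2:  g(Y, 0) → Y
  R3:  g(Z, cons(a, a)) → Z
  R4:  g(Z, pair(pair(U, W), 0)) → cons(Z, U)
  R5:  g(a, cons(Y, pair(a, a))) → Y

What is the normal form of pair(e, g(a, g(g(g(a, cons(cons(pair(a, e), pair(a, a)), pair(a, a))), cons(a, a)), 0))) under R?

pair(e, pair(a, e))

1. pair(e, g(a, g(g(g(a, cons(cons(pair(a, e), pair(a, a)), pair(a, a))), cons(a, a)), 0)))  →  pair(e, g(a, g(g(a, cons(cons(pair(a, e), pair(a, a)), pair(a, a))), cons(a, a))))   [R2 at 2.2]
2. pair(e, g(a, g(g(a, cons(cons(pair(a, e), pair(a, a)), pair(a, a))), cons(a, a))))  →  pair(e, g(a, g(a, cons(cons(pair(a, e), pair(a, a)), pair(a, a)))))   [R3 at 2.2]
3. pair(e, g(a, g(a, cons(cons(pair(a, e), pair(a, a)), pair(a, a)))))  →  pair(e, g(a, cons(pair(a, e), pair(a, a))))   [R5 at 2.2]
4. pair(e, g(a, cons(pair(a, e), pair(a, a))))  →  pair(e, pair(a, e))   [R5 at 2]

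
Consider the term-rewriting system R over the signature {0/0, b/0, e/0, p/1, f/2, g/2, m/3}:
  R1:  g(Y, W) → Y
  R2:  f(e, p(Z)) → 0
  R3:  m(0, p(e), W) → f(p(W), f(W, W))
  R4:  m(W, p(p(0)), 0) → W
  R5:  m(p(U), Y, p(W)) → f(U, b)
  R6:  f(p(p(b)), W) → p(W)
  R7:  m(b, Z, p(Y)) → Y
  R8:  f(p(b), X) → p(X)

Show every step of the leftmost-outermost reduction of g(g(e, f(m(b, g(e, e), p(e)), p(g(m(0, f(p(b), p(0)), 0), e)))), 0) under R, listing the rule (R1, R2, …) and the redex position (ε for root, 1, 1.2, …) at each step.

1. g(g(e, f(m(b, g(e, e), p(e)), p(g(m(0, f(p(b), p(0)), 0), e)))), 0)  →  g(e, f(m(b, g(e, e), p(e)), p(g(m(0, f(p(b), p(0)), 0), e))))   [R1 at ε]
2. g(e, f(m(b, g(e, e), p(e)), p(g(m(0, f(p(b), p(0)), 0), e))))  →  e   [R1 at ε]

e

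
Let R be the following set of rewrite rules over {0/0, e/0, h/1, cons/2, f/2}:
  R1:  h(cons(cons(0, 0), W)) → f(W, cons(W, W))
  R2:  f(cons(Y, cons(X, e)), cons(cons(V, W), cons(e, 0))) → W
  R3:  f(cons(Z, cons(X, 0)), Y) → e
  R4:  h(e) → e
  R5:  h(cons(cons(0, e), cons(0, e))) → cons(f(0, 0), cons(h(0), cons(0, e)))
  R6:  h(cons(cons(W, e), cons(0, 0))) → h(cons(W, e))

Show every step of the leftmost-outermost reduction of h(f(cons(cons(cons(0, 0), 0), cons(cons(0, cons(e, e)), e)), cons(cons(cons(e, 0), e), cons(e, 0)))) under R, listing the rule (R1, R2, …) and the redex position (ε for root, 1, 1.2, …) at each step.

1. h(f(cons(cons(cons(0, 0), 0), cons(cons(0, cons(e, e)), e)), cons(cons(cons(e, 0), e), cons(e, 0))))  →  h(e)   [R2 at 1]
2. h(e)  →  e   [R4 at ε]

e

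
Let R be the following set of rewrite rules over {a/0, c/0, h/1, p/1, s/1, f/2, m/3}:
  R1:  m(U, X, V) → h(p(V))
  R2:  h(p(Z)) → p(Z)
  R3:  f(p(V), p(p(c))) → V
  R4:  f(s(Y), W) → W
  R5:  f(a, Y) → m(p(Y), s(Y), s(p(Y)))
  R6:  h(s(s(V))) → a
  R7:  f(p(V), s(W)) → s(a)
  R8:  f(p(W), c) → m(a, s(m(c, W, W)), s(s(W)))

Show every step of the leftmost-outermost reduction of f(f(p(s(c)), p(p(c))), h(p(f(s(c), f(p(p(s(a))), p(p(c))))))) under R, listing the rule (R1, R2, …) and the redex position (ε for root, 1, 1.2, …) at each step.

p(p(s(a)))

1. f(f(p(s(c)), p(p(c))), h(p(f(s(c), f(p(p(s(a))), p(p(c)))))))  →  f(s(c), h(p(f(s(c), f(p(p(s(a))), p(p(c)))))))   [R3 at 1]
2. f(s(c), h(p(f(s(c), f(p(p(s(a))), p(p(c)))))))  →  h(p(f(s(c), f(p(p(s(a))), p(p(c))))))   [R4 at ε]
3. h(p(f(s(c), f(p(p(s(a))), p(p(c))))))  →  p(f(s(c), f(p(p(s(a))), p(p(c)))))   [R2 at ε]
4. p(f(s(c), f(p(p(s(a))), p(p(c)))))  →  p(f(p(p(s(a))), p(p(c))))   [R4 at 1]
5. p(f(p(p(s(a))), p(p(c))))  →  p(p(s(a)))   [R3 at 1]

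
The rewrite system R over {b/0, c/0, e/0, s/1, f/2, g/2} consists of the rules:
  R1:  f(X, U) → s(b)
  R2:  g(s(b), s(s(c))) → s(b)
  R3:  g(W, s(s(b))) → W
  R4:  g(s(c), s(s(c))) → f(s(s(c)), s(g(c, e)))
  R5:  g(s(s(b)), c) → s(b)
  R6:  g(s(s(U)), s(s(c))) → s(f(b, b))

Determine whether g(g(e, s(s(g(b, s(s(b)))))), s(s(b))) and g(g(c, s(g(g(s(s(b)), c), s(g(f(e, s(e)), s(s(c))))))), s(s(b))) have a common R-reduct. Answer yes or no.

no — NF(t₁) = e, NF(t₂) = c

Reduce t₁ = g(g(e, s(s(g(b, s(s(b)))))), s(s(b))):
1. g(g(e, s(s(g(b, s(s(b)))))), s(s(b)))  →  g(e, s(s(g(b, s(s(b))))))   [R3 at ε]
2. g(e, s(s(g(b, s(s(b))))))  →  g(e, s(s(b)))   [R3 at 2.1.1]
3. g(e, s(s(b)))  →  e   [R3 at ε]

Reduce t₂ = g(g(c, s(g(g(s(s(b)), c), s(g(f(e, s(e)), s(s(c))))))), s(s(b))):
1. g(g(c, s(g(g(s(s(b)), c), s(g(f(e, s(e)), s(s(c))))))), s(s(b)))  →  g(c, s(g(g(s(s(b)), c), s(g(f(e, s(e)), s(s(c)))))))   [R3 at ε]
2. g(c, s(g(g(s(s(b)), c), s(g(f(e, s(e)), s(s(c)))))))  →  g(c, s(g(s(b), s(g(f(e, s(e)), s(s(c)))))))   [R5 at 2.1.1]
3. g(c, s(g(s(b), s(g(f(e, s(e)), s(s(c)))))))  →  g(c, s(g(s(b), s(g(s(b), s(s(c)))))))   [R1 at 2.1.2.1.1]
4. g(c, s(g(s(b), s(g(s(b), s(s(c)))))))  →  g(c, s(g(s(b), s(s(b)))))   [R2 at 2.1.2.1]
5. g(c, s(g(s(b), s(s(b)))))  →  g(c, s(s(b)))   [R3 at 2.1]
6. g(c, s(s(b)))  →  c   [R3 at ε]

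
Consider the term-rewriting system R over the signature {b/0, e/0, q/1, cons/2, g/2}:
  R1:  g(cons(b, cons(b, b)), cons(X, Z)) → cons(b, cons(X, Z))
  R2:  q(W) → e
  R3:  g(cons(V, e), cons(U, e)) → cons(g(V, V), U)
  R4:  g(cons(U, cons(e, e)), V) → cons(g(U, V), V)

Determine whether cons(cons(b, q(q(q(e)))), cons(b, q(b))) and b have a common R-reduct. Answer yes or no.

Reduce t₁ = cons(cons(b, q(q(q(e)))), cons(b, q(b))):
1. cons(cons(b, q(q(q(e)))), cons(b, q(b)))  →  cons(cons(b, e), cons(b, q(b)))   [R2 at 1.2]
2. cons(cons(b, e), cons(b, q(b)))  →  cons(cons(b, e), cons(b, e))   [R2 at 2.2]

Reduce t₂ = b:

no — NF(t₁) = cons(cons(b, e), cons(b, e)), NF(t₂) = b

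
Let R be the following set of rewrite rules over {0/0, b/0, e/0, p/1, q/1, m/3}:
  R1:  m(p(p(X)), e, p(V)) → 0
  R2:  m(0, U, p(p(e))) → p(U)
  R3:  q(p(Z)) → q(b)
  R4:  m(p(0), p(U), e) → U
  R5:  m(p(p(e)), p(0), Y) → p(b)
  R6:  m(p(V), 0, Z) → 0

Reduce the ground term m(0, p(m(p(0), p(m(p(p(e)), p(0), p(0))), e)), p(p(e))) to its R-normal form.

1. m(0, p(m(p(0), p(m(p(p(e)), p(0), p(0))), e)), p(p(e)))  →  p(p(m(p(0), p(m(p(p(e)), p(0), p(0))), e)))   [R2 at ε]
2. p(p(m(p(0), p(m(p(p(e)), p(0), p(0))), e)))  →  p(p(m(p(p(e)), p(0), p(0))))   [R4 at 1.1]
3. p(p(m(p(p(e)), p(0), p(0))))  →  p(p(p(b)))   [R5 at 1.1]

p(p(p(b)))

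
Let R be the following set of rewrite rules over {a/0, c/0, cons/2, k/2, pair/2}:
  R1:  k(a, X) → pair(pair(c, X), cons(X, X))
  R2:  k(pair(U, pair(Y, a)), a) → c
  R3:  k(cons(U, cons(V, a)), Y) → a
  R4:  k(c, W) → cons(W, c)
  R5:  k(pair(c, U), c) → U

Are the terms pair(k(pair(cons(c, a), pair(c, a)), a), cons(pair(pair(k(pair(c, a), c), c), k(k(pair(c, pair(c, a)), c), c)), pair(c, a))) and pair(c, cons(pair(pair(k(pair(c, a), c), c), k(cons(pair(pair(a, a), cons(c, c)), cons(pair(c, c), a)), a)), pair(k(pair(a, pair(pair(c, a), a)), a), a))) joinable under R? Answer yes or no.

Reduce t₁ = pair(k(pair(cons(c, a), pair(c, a)), a), cons(pair(pair(k(pair(c, a), c), c), k(k(pair(c, pair(c, a)), c), c)), pair(c, a))):
1. pair(k(pair(cons(c, a), pair(c, a)), a), cons(pair(pair(k(pair(c, a), c), c), k(k(pair(c, pair(c, a)), c), c)), pair(c, a)))  →  pair(c, cons(pair(pair(k(pair(c, a), c), c), k(k(pair(c, pair(c, a)), c), c)), pair(c, a)))   [R2 at 1]
2. pair(c, cons(pair(pair(k(pair(c, a), c), c), k(k(pair(c, pair(c, a)), c), c)), pair(c, a)))  →  pair(c, cons(pair(pair(a, c), k(k(pair(c, pair(c, a)), c), c)), pair(c, a)))   [R5 at 2.1.1.1]
3. pair(c, cons(pair(pair(a, c), k(k(pair(c, pair(c, a)), c), c)), pair(c, a)))  →  pair(c, cons(pair(pair(a, c), k(pair(c, a), c)), pair(c, a)))   [R5 at 2.1.2.1]
4. pair(c, cons(pair(pair(a, c), k(pair(c, a), c)), pair(c, a)))  →  pair(c, cons(pair(pair(a, c), a), pair(c, a)))   [R5 at 2.1.2]

Reduce t₂ = pair(c, cons(pair(pair(k(pair(c, a), c), c), k(cons(pair(pair(a, a), cons(c, c)), cons(pair(c, c), a)), a)), pair(k(pair(a, pair(pair(c, a), a)), a), a))):
1. pair(c, cons(pair(pair(k(pair(c, a), c), c), k(cons(pair(pair(a, a), cons(c, c)), cons(pair(c, c), a)), a)), pair(k(pair(a, pair(pair(c, a), a)), a), a)))  →  pair(c, cons(pair(pair(a, c), k(cons(pair(pair(a, a), cons(c, c)), cons(pair(c, c), a)), a)), pair(k(pair(a, pair(pair(c, a), a)), a), a)))   [R5 at 2.1.1.1]
2. pair(c, cons(pair(pair(a, c), k(cons(pair(pair(a, a), cons(c, c)), cons(pair(c, c), a)), a)), pair(k(pair(a, pair(pair(c, a), a)), a), a)))  →  pair(c, cons(pair(pair(a, c), a), pair(k(pair(a, pair(pair(c, a), a)), a), a)))   [R3 at 2.1.2]
3. pair(c, cons(pair(pair(a, c), a), pair(k(pair(a, pair(pair(c, a), a)), a), a)))  →  pair(c, cons(pair(pair(a, c), a), pair(c, a)))   [R2 at 2.2.1]

yes — NF(t₁) = pair(c, cons(pair(pair(a, c), a), pair(c, a))), NF(t₂) = pair(c, cons(pair(pair(a, c), a), pair(c, a)))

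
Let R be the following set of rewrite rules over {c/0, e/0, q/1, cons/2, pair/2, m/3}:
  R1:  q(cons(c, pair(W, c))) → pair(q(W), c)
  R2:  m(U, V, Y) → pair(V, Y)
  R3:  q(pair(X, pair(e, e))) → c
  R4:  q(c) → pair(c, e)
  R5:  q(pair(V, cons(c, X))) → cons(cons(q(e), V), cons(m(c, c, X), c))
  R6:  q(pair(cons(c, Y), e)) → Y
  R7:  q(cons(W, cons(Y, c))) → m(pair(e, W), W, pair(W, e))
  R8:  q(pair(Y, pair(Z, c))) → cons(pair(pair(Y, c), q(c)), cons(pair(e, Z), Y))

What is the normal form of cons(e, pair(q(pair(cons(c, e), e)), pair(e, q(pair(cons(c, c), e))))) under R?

cons(e, pair(e, pair(e, c)))

1. cons(e, pair(q(pair(cons(c, e), e)), pair(e, q(pair(cons(c, c), e)))))  →  cons(e, pair(e, pair(e, q(pair(cons(c, c), e)))))   [R6 at 2.1]
2. cons(e, pair(e, pair(e, q(pair(cons(c, c), e)))))  →  cons(e, pair(e, pair(e, c)))   [R6 at 2.2.2]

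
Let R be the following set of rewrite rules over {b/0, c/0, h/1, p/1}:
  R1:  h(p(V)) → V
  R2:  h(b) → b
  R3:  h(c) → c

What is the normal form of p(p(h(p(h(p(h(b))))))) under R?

p(p(b))

1. p(p(h(p(h(p(h(b)))))))  →  p(p(h(p(h(b)))))   [R1 at 1.1]
2. p(p(h(p(h(b)))))  →  p(p(h(b)))   [R1 at 1.1]
3. p(p(h(b)))  →  p(p(b))   [R2 at 1.1]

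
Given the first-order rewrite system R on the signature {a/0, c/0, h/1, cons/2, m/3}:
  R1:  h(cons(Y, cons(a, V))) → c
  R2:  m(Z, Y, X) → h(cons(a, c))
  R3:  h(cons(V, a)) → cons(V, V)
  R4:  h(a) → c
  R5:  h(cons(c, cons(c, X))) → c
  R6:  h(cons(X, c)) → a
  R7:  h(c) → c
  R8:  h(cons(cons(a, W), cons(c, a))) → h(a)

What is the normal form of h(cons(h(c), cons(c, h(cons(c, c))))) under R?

1. h(cons(h(c), cons(c, h(cons(c, c)))))  →  h(cons(c, cons(c, h(cons(c, c)))))   [R7 at 1.1]
2. h(cons(c, cons(c, h(cons(c, c)))))  →  c   [R5 at ε]

c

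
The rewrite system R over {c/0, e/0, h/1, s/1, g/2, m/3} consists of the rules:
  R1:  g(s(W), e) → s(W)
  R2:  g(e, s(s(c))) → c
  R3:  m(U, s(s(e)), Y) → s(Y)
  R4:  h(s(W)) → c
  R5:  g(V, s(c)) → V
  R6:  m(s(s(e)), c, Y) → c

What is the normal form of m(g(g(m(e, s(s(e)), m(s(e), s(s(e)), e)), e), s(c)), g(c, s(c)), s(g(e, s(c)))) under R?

c

1. m(g(g(m(e, s(s(e)), m(s(e), s(s(e)), e)), e), s(c)), g(c, s(c)), s(g(e, s(c))))  →  m(g(m(e, s(s(e)), m(s(e), s(s(e)), e)), e), g(c, s(c)), s(g(e, s(c))))   [R5 at 1]
2. m(g(m(e, s(s(e)), m(s(e), s(s(e)), e)), e), g(c, s(c)), s(g(e, s(c))))  →  m(g(s(m(s(e), s(s(e)), e)), e), g(c, s(c)), s(g(e, s(c))))   [R3 at 1.1]
3. m(g(s(m(s(e), s(s(e)), e)), e), g(c, s(c)), s(g(e, s(c))))  →  m(s(m(s(e), s(s(e)), e)), g(c, s(c)), s(g(e, s(c))))   [R1 at 1]
4. m(s(m(s(e), s(s(e)), e)), g(c, s(c)), s(g(e, s(c))))  →  m(s(s(e)), g(c, s(c)), s(g(e, s(c))))   [R3 at 1.1]
5. m(s(s(e)), g(c, s(c)), s(g(e, s(c))))  →  m(s(s(e)), c, s(g(e, s(c))))   [R5 at 2]
6. m(s(s(e)), c, s(g(e, s(c))))  →  c   [R6 at ε]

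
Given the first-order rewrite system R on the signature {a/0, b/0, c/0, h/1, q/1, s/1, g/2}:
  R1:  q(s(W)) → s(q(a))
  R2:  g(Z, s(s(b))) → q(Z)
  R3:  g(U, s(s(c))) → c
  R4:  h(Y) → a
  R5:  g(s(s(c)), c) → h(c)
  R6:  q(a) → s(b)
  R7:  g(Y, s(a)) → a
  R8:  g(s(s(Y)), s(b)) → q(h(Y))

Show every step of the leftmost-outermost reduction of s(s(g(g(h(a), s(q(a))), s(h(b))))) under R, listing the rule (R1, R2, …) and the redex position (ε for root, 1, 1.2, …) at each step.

1. s(s(g(g(h(a), s(q(a))), s(h(b)))))  →  s(s(g(g(a, s(q(a))), s(h(b)))))   [R4 at 1.1.1.1]
2. s(s(g(g(a, s(q(a))), s(h(b)))))  →  s(s(g(g(a, s(s(b))), s(h(b)))))   [R6 at 1.1.1.2.1]
3. s(s(g(g(a, s(s(b))), s(h(b)))))  →  s(s(g(q(a), s(h(b)))))   [R2 at 1.1.1]
4. s(s(g(q(a), s(h(b)))))  →  s(s(g(s(b), s(h(b)))))   [R6 at 1.1.1]
5. s(s(g(s(b), s(h(b)))))  →  s(s(g(s(b), s(a))))   [R4 at 1.1.2.1]
6. s(s(g(s(b), s(a))))  →  s(s(a))   [R7 at 1.1]

s(s(a))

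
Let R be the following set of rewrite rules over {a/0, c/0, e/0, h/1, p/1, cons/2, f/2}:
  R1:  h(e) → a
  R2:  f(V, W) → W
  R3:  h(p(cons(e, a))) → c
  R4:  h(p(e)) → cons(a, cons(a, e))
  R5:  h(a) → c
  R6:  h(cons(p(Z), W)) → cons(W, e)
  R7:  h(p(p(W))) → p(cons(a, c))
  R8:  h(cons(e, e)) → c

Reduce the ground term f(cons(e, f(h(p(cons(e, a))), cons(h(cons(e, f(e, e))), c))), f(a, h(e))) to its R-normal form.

a

1. f(cons(e, f(h(p(cons(e, a))), cons(h(cons(e, f(e, e))), c))), f(a, h(e)))  →  f(a, h(e))   [R2 at ε]
2. f(a, h(e))  →  h(e)   [R2 at ε]
3. h(e)  →  a   [R1 at ε]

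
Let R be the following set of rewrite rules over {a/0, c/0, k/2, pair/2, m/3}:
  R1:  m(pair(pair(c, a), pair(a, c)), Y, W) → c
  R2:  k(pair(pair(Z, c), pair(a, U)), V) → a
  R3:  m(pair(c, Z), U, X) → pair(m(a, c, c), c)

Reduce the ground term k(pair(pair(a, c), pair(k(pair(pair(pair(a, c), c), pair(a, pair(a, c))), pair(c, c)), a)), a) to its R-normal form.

a

1. k(pair(pair(a, c), pair(k(pair(pair(pair(a, c), c), pair(a, pair(a, c))), pair(c, c)), a)), a)  →  k(pair(pair(a, c), pair(a, a)), a)   [R2 at 1.2.1]
2. k(pair(pair(a, c), pair(a, a)), a)  →  a   [R2 at ε]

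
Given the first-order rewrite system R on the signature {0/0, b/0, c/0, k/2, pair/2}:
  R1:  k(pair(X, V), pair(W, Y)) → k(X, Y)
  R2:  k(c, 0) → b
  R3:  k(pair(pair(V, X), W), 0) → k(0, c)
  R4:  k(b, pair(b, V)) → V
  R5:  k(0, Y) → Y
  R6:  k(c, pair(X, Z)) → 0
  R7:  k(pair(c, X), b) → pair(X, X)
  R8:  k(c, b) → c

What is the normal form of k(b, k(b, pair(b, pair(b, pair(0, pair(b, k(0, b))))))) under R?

1. k(b, k(b, pair(b, pair(b, pair(0, pair(b, k(0, b)))))))  →  k(b, pair(b, pair(0, pair(b, k(0, b)))))   [R4 at 2]
2. k(b, pair(b, pair(0, pair(b, k(0, b)))))  →  pair(0, pair(b, k(0, b)))   [R4 at ε]
3. pair(0, pair(b, k(0, b)))  →  pair(0, pair(b, b))   [R5 at 2.2]

pair(0, pair(b, b))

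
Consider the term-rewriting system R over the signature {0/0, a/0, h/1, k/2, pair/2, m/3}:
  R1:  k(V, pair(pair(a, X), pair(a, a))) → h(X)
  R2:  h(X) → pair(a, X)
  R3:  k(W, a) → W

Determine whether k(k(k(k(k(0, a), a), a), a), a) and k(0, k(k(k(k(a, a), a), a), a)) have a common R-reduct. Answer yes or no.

Reduce t₁ = k(k(k(k(k(0, a), a), a), a), a):
1. k(k(k(k(k(0, a), a), a), a), a)  →  k(k(k(k(0, a), a), a), a)   [R3 at ε]
2. k(k(k(k(0, a), a), a), a)  →  k(k(k(0, a), a), a)   [R3 at ε]
3. k(k(k(0, a), a), a)  →  k(k(0, a), a)   [R3 at ε]
4. k(k(0, a), a)  →  k(0, a)   [R3 at ε]
5. k(0, a)  →  0   [R3 at ε]

Reduce t₂ = k(0, k(k(k(k(a, a), a), a), a)):
1. k(0, k(k(k(k(a, a), a), a), a))  →  k(0, k(k(k(a, a), a), a))   [R3 at 2]
2. k(0, k(k(k(a, a), a), a))  →  k(0, k(k(a, a), a))   [R3 at 2]
3. k(0, k(k(a, a), a))  →  k(0, k(a, a))   [R3 at 2]
4. k(0, k(a, a))  →  k(0, a)   [R3 at 2]
5. k(0, a)  →  0   [R3 at ε]

yes — NF(t₁) = 0, NF(t₂) = 0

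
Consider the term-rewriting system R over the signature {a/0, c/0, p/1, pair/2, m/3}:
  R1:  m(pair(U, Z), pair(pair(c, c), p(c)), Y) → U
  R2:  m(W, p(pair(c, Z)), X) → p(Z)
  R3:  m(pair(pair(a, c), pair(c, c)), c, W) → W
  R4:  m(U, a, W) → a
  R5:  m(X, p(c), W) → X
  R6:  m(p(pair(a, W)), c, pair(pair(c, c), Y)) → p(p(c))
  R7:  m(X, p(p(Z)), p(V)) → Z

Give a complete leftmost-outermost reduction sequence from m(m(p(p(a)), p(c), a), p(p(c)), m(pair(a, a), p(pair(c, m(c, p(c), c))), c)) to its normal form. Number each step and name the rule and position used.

c

1. m(m(p(p(a)), p(c), a), p(p(c)), m(pair(a, a), p(pair(c, m(c, p(c), c))), c))  →  m(p(p(a)), p(p(c)), m(pair(a, a), p(pair(c, m(c, p(c), c))), c))   [R5 at 1]
2. m(p(p(a)), p(p(c)), m(pair(a, a), p(pair(c, m(c, p(c), c))), c))  →  m(p(p(a)), p(p(c)), p(m(c, p(c), c)))   [R2 at 3]
3. m(p(p(a)), p(p(c)), p(m(c, p(c), c)))  →  c   [R7 at ε]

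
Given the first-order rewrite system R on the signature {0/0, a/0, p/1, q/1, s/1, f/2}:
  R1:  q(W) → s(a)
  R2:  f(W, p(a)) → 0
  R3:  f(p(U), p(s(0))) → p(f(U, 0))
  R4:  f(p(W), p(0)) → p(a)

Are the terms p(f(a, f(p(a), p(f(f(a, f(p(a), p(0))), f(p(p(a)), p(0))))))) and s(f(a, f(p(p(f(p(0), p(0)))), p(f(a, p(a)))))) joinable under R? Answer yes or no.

Reduce t₁ = p(f(a, f(p(a), p(f(f(a, f(p(a), p(0))), f(p(p(a)), p(0))))))):
1. p(f(a, f(p(a), p(f(f(a, f(p(a), p(0))), f(p(p(a)), p(0)))))))  →  p(f(a, f(p(a), p(f(f(a, p(a)), f(p(p(a)), p(0)))))))   [R4 at 1.2.2.1.1.2]
2. p(f(a, f(p(a), p(f(f(a, p(a)), f(p(p(a)), p(0)))))))  →  p(f(a, f(p(a), p(f(0, f(p(p(a)), p(0)))))))   [R2 at 1.2.2.1.1]
3. p(f(a, f(p(a), p(f(0, f(p(p(a)), p(0)))))))  →  p(f(a, f(p(a), p(f(0, p(a))))))   [R4 at 1.2.2.1.2]
4. p(f(a, f(p(a), p(f(0, p(a))))))  →  p(f(a, f(p(a), p(0))))   [R2 at 1.2.2.1]
5. p(f(a, f(p(a), p(0))))  →  p(f(a, p(a)))   [R4 at 1.2]
6. p(f(a, p(a)))  →  p(0)   [R2 at 1]

Reduce t₂ = s(f(a, f(p(p(f(p(0), p(0)))), p(f(a, p(a)))))):
1. s(f(a, f(p(p(f(p(0), p(0)))), p(f(a, p(a))))))  →  s(f(a, f(p(p(p(a))), p(f(a, p(a))))))   [R4 at 1.2.1.1.1]
2. s(f(a, f(p(p(p(a))), p(f(a, p(a))))))  →  s(f(a, f(p(p(p(a))), p(0))))   [R2 at 1.2.2.1]
3. s(f(a, f(p(p(p(a))), p(0))))  →  s(f(a, p(a)))   [R4 at 1.2]
4. s(f(a, p(a)))  →  s(0)   [R2 at 1]

no — NF(t₁) = p(0), NF(t₂) = s(0)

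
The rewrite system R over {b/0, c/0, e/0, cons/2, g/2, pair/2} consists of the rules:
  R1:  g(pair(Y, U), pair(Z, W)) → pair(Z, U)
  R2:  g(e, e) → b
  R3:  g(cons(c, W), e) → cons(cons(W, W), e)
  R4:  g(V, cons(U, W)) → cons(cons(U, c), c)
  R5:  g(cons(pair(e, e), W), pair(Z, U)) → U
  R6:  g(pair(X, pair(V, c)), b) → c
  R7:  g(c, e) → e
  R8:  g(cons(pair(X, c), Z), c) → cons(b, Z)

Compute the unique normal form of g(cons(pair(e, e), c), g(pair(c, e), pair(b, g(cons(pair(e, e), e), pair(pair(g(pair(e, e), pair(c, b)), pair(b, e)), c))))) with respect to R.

e

1. g(cons(pair(e, e), c), g(pair(c, e), pair(b, g(cons(pair(e, e), e), pair(pair(g(pair(e, e), pair(c, b)), pair(b, e)), c)))))  →  g(cons(pair(e, e), c), pair(b, e))   [R1 at 2]
2. g(cons(pair(e, e), c), pair(b, e))  →  e   [R5 at ε]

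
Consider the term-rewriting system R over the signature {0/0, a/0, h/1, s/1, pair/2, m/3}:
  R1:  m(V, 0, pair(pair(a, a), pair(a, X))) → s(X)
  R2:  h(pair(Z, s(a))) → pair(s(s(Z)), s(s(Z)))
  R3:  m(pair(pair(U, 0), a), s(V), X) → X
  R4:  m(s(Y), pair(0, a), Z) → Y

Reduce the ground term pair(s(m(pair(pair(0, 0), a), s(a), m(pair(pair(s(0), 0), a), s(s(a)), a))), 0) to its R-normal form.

1. pair(s(m(pair(pair(0, 0), a), s(a), m(pair(pair(s(0), 0), a), s(s(a)), a))), 0)  →  pair(s(m(pair(pair(s(0), 0), a), s(s(a)), a)), 0)   [R3 at 1.1]
2. pair(s(m(pair(pair(s(0), 0), a), s(s(a)), a)), 0)  →  pair(s(a), 0)   [R3 at 1.1]

pair(s(a), 0)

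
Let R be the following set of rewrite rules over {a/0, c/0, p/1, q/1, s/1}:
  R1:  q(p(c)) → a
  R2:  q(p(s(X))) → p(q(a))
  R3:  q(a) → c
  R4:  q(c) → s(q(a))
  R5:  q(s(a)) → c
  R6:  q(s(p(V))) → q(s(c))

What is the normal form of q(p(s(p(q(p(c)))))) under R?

1. q(p(s(p(q(p(c))))))  →  p(q(a))   [R2 at ε]
2. p(q(a))  →  p(c)   [R3 at 1]

p(c)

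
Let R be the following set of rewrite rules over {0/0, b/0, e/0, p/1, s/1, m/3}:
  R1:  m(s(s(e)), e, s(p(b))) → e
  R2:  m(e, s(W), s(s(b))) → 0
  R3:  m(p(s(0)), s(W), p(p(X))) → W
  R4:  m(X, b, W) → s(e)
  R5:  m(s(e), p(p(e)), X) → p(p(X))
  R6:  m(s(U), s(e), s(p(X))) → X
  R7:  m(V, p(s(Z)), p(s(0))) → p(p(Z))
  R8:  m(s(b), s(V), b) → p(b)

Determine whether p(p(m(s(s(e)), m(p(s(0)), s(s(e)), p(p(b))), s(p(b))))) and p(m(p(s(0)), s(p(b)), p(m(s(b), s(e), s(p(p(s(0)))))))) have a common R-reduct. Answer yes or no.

yes — NF(t₁) = p(p(b)), NF(t₂) = p(p(b))

Reduce t₁ = p(p(m(s(s(e)), m(p(s(0)), s(s(e)), p(p(b))), s(p(b))))):
1. p(p(m(s(s(e)), m(p(s(0)), s(s(e)), p(p(b))), s(p(b)))))  →  p(p(m(s(s(e)), s(e), s(p(b)))))   [R3 at 1.1.2]
2. p(p(m(s(s(e)), s(e), s(p(b)))))  →  p(p(b))   [R6 at 1.1]

Reduce t₂ = p(m(p(s(0)), s(p(b)), p(m(s(b), s(e), s(p(p(s(0)))))))):
1. p(m(p(s(0)), s(p(b)), p(m(s(b), s(e), s(p(p(s(0))))))))  →  p(m(p(s(0)), s(p(b)), p(p(s(0)))))   [R6 at 1.3.1]
2. p(m(p(s(0)), s(p(b)), p(p(s(0)))))  →  p(p(b))   [R3 at 1]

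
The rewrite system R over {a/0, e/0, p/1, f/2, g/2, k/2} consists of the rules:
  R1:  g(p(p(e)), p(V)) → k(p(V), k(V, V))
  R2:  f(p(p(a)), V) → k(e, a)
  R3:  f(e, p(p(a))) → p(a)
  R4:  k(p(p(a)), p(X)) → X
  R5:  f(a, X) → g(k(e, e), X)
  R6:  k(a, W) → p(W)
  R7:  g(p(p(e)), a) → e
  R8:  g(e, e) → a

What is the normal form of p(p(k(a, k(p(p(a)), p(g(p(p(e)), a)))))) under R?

p(p(p(e)))

1. p(p(k(a, k(p(p(a)), p(g(p(p(e)), a))))))  →  p(p(p(k(p(p(a)), p(g(p(p(e)), a))))))   [R6 at 1.1]
2. p(p(p(k(p(p(a)), p(g(p(p(e)), a))))))  →  p(p(p(g(p(p(e)), a))))   [R4 at 1.1.1]
3. p(p(p(g(p(p(e)), a))))  →  p(p(p(e)))   [R7 at 1.1.1]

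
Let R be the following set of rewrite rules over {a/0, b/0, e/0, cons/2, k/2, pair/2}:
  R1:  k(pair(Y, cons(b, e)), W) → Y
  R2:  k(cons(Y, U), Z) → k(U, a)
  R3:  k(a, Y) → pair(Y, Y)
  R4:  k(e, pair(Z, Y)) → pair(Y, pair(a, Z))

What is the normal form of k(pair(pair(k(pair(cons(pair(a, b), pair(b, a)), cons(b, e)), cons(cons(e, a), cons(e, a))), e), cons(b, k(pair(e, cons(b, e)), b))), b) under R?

pair(cons(pair(a, b), pair(b, a)), e)

1. k(pair(pair(k(pair(cons(pair(a, b), pair(b, a)), cons(b, e)), cons(cons(e, a), cons(e, a))), e), cons(b, k(pair(e, cons(b, e)), b))), b)  →  k(pair(pair(cons(pair(a, b), pair(b, a)), e), cons(b, k(pair(e, cons(b, e)), b))), b)   [R1 at 1.1.1]
2. k(pair(pair(cons(pair(a, b), pair(b, a)), e), cons(b, k(pair(e, cons(b, e)), b))), b)  →  k(pair(pair(cons(pair(a, b), pair(b, a)), e), cons(b, e)), b)   [R1 at 1.2.2]
3. k(pair(pair(cons(pair(a, b), pair(b, a)), e), cons(b, e)), b)  →  pair(cons(pair(a, b), pair(b, a)), e)   [R1 at ε]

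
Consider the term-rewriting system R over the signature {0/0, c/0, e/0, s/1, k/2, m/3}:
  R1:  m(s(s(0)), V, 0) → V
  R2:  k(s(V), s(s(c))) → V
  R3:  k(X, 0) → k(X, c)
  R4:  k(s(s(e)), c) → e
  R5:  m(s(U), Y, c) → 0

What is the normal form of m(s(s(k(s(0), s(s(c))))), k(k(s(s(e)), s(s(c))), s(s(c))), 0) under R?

1. m(s(s(k(s(0), s(s(c))))), k(k(s(s(e)), s(s(c))), s(s(c))), 0)  →  m(s(s(0)), k(k(s(s(e)), s(s(c))), s(s(c))), 0)   [R2 at 1.1.1]
2. m(s(s(0)), k(k(s(s(e)), s(s(c))), s(s(c))), 0)  →  k(k(s(s(e)), s(s(c))), s(s(c)))   [R1 at ε]
3. k(k(s(s(e)), s(s(c))), s(s(c)))  →  k(s(e), s(s(c)))   [R2 at 1]
4. k(s(e), s(s(c)))  →  e   [R2 at ε]

e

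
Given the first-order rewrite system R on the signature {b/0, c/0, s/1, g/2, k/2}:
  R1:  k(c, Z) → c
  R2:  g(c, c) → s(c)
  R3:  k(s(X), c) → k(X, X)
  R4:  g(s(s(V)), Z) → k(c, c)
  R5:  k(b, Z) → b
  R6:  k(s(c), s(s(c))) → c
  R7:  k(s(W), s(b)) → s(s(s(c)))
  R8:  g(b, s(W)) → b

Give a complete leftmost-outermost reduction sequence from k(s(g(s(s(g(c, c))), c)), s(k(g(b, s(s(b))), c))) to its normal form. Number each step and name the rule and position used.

1. k(s(g(s(s(g(c, c))), c)), s(k(g(b, s(s(b))), c)))  →  k(s(k(c, c)), s(k(g(b, s(s(b))), c)))   [R4 at 1.1]
2. k(s(k(c, c)), s(k(g(b, s(s(b))), c)))  →  k(s(c), s(k(g(b, s(s(b))), c)))   [R1 at 1.1]
3. k(s(c), s(k(g(b, s(s(b))), c)))  →  k(s(c), s(k(b, c)))   [R8 at 2.1.1]
4. k(s(c), s(k(b, c)))  →  k(s(c), s(b))   [R5 at 2.1]
5. k(s(c), s(b))  →  s(s(s(c)))   [R7 at ε]

s(s(s(c)))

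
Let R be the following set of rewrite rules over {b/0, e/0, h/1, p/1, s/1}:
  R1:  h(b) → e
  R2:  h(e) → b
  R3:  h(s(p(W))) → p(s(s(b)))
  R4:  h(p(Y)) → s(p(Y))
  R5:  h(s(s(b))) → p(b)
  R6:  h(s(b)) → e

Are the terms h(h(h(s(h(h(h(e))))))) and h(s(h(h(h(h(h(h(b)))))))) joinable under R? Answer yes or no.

Reduce t₁ = h(h(h(s(h(h(h(e))))))):
1. h(h(h(s(h(h(h(e)))))))  →  h(h(h(s(h(h(b))))))   [R2 at 1.1.1.1.1.1]
2. h(h(h(s(h(h(b))))))  →  h(h(h(s(h(e)))))   [R1 at 1.1.1.1.1]
3. h(h(h(s(h(e)))))  →  h(h(h(s(b))))   [R2 at 1.1.1.1]
4. h(h(h(s(b))))  →  h(h(e))   [R6 at 1.1]
5. h(h(e))  →  h(b)   [R2 at 1]
6. h(b)  →  e   [R1 at ε]

Reduce t₂ = h(s(h(h(h(h(h(h(b)))))))):
1. h(s(h(h(h(h(h(h(b))))))))  →  h(s(h(h(h(h(h(e)))))))   [R1 at 1.1.1.1.1.1.1]
2. h(s(h(h(h(h(h(e)))))))  →  h(s(h(h(h(h(b))))))   [R2 at 1.1.1.1.1.1]
3. h(s(h(h(h(h(b))))))  →  h(s(h(h(h(e)))))   [R1 at 1.1.1.1.1]
4. h(s(h(h(h(e)))))  →  h(s(h(h(b))))   [R2 at 1.1.1.1]
5. h(s(h(h(b))))  →  h(s(h(e)))   [R1 at 1.1.1]
6. h(s(h(e)))  →  h(s(b))   [R2 at 1.1]
7. h(s(b))  →  e   [R6 at ε]

yes — NF(t₁) = e, NF(t₂) = e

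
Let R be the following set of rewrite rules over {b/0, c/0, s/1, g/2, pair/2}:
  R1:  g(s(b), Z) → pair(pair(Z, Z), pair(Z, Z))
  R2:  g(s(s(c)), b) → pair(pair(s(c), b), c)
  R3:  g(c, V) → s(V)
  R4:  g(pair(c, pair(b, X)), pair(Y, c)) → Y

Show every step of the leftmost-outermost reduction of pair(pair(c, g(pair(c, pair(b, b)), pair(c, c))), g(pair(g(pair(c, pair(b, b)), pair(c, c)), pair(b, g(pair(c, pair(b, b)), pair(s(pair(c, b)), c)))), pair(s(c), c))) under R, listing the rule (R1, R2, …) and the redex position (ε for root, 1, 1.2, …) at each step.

1. pair(pair(c, g(pair(c, pair(b, b)), pair(c, c))), g(pair(g(pair(c, pair(b, b)), pair(c, c)), pair(b, g(pair(c, pair(b, b)), pair(s(pair(c, b)), c)))), pair(s(c), c)))  →  pair(pair(c, c), g(pair(g(pair(c, pair(b, b)), pair(c, c)), pair(b, g(pair(c, pair(b, b)), pair(s(pair(c, b)), c)))), pair(s(c), c)))   [R4 at 1.2]
2. pair(pair(c, c), g(pair(g(pair(c, pair(b, b)), pair(c, c)), pair(b, g(pair(c, pair(b, b)), pair(s(pair(c, b)), c)))), pair(s(c), c)))  →  pair(pair(c, c), g(pair(c, pair(b, g(pair(c, pair(b, b)), pair(s(pair(c, b)), c)))), pair(s(c), c)))   [R4 at 2.1.1]
3. pair(pair(c, c), g(pair(c, pair(b, g(pair(c, pair(b, b)), pair(s(pair(c, b)), c)))), pair(s(c), c)))  →  pair(pair(c, c), s(c))   [R4 at 2]

pair(pair(c, c), s(c))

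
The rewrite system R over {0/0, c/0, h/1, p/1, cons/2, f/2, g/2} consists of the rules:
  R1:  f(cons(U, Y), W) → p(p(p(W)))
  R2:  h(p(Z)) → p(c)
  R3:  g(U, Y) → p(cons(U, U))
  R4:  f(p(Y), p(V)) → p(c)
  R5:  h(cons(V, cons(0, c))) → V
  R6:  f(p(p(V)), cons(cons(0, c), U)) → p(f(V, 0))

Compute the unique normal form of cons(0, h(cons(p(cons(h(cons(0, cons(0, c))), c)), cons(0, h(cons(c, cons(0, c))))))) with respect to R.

cons(0, p(cons(0, c)))

1. cons(0, h(cons(p(cons(h(cons(0, cons(0, c))), c)), cons(0, h(cons(c, cons(0, c)))))))  →  cons(0, h(cons(p(cons(0, c)), cons(0, h(cons(c, cons(0, c)))))))   [R5 at 2.1.1.1.1]
2. cons(0, h(cons(p(cons(0, c)), cons(0, h(cons(c, cons(0, c)))))))  →  cons(0, h(cons(p(cons(0, c)), cons(0, c))))   [R5 at 2.1.2.2]
3. cons(0, h(cons(p(cons(0, c)), cons(0, c))))  →  cons(0, p(cons(0, c)))   [R5 at 2]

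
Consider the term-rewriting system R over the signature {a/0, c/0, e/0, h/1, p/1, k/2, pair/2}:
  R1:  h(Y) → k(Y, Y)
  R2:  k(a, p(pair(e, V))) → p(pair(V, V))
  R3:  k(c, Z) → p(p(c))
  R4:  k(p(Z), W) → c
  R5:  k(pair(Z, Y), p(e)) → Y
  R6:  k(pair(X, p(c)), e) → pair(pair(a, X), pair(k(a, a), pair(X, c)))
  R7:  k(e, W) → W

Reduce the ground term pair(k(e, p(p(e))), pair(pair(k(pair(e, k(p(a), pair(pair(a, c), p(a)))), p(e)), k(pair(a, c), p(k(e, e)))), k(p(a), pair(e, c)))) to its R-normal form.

pair(p(p(e)), pair(pair(c, c), c))

1. pair(k(e, p(p(e))), pair(pair(k(pair(e, k(p(a), pair(pair(a, c), p(a)))), p(e)), k(pair(a, c), p(k(e, e)))), k(p(a), pair(e, c))))  →  pair(p(p(e)), pair(pair(k(pair(e, k(p(a), pair(pair(a, c), p(a)))), p(e)), k(pair(a, c), p(k(e, e)))), k(p(a), pair(e, c))))   [R7 at 1]
2. pair(p(p(e)), pair(pair(k(pair(e, k(p(a), pair(pair(a, c), p(a)))), p(e)), k(pair(a, c), p(k(e, e)))), k(p(a), pair(e, c))))  →  pair(p(p(e)), pair(pair(k(p(a), pair(pair(a, c), p(a))), k(pair(a, c), p(k(e, e)))), k(p(a), pair(e, c))))   [R5 at 2.1.1]
3. pair(p(p(e)), pair(pair(k(p(a), pair(pair(a, c), p(a))), k(pair(a, c), p(k(e, e)))), k(p(a), pair(e, c))))  →  pair(p(p(e)), pair(pair(c, k(pair(a, c), p(k(e, e)))), k(p(a), pair(e, c))))   [R4 at 2.1.1]
4. pair(p(p(e)), pair(pair(c, k(pair(a, c), p(k(e, e)))), k(p(a), pair(e, c))))  →  pair(p(p(e)), pair(pair(c, k(pair(a, c), p(e))), k(p(a), pair(e, c))))   [R7 at 2.1.2.2.1]
5. pair(p(p(e)), pair(pair(c, k(pair(a, c), p(e))), k(p(a), pair(e, c))))  →  pair(p(p(e)), pair(pair(c, c), k(p(a), pair(e, c))))   [R5 at 2.1.2]
6. pair(p(p(e)), pair(pair(c, c), k(p(a), pair(e, c))))  →  pair(p(p(e)), pair(pair(c, c), c))   [R4 at 2.2]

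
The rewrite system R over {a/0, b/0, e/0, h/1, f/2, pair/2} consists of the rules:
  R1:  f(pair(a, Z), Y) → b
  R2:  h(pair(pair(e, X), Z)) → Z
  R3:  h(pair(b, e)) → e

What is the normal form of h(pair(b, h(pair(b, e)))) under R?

1. h(pair(b, h(pair(b, e))))  →  h(pair(b, e))   [R3 at 1.2]
2. h(pair(b, e))  →  e   [R3 at ε]

e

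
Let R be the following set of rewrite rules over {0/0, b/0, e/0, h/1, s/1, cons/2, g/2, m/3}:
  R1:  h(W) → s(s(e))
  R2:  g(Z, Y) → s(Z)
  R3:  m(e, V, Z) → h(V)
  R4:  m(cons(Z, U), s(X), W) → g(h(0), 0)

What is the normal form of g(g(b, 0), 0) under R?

s(s(b))

1. g(g(b, 0), 0)  →  s(g(b, 0))   [R2 at ε]
2. s(g(b, 0))  →  s(s(b))   [R2 at 1]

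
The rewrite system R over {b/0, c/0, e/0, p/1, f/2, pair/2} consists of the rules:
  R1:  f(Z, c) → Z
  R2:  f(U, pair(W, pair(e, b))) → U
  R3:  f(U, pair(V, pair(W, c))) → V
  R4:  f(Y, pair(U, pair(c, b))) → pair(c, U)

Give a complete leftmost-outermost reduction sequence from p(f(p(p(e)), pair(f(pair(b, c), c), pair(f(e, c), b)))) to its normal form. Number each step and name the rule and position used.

p(p(p(e)))

1. p(f(p(p(e)), pair(f(pair(b, c), c), pair(f(e, c), b))))  →  p(f(p(p(e)), pair(pair(b, c), pair(f(e, c), b))))   [R1 at 1.2.1]
2. p(f(p(p(e)), pair(pair(b, c), pair(f(e, c), b))))  →  p(f(p(p(e)), pair(pair(b, c), pair(e, b))))   [R1 at 1.2.2.1]
3. p(f(p(p(e)), pair(pair(b, c), pair(e, b))))  →  p(p(p(e)))   [R2 at 1]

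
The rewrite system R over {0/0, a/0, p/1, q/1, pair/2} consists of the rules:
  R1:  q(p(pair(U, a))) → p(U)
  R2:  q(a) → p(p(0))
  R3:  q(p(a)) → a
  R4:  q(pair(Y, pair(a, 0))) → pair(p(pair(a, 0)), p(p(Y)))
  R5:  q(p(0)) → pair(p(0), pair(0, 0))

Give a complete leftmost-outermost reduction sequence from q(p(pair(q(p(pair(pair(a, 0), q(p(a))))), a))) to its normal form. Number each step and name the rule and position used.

p(p(pair(a, 0)))

1. q(p(pair(q(p(pair(pair(a, 0), q(p(a))))), a)))  →  p(q(p(pair(pair(a, 0), q(p(a))))))   [R1 at ε]
2. p(q(p(pair(pair(a, 0), q(p(a))))))  →  p(q(p(pair(pair(a, 0), a))))   [R3 at 1.1.1.2]
3. p(q(p(pair(pair(a, 0), a))))  →  p(p(pair(a, 0)))   [R1 at 1]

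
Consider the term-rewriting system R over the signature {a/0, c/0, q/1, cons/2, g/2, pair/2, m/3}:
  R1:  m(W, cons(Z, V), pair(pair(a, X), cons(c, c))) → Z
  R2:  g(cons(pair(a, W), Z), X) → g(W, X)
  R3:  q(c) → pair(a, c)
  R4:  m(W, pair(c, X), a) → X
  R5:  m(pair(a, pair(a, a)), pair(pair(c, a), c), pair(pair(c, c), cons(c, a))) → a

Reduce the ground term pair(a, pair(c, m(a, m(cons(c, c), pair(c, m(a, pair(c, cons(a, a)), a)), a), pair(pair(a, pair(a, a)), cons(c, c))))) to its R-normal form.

pair(a, pair(c, a))

1. pair(a, pair(c, m(a, m(cons(c, c), pair(c, m(a, pair(c, cons(a, a)), a)), a), pair(pair(a, pair(a, a)), cons(c, c)))))  →  pair(a, pair(c, m(a, m(a, pair(c, cons(a, a)), a), pair(pair(a, pair(a, a)), cons(c, c)))))   [R4 at 2.2.2]
2. pair(a, pair(c, m(a, m(a, pair(c, cons(a, a)), a), pair(pair(a, pair(a, a)), cons(c, c)))))  →  pair(a, pair(c, m(a, cons(a, a), pair(pair(a, pair(a, a)), cons(c, c)))))   [R4 at 2.2.2]
3. pair(a, pair(c, m(a, cons(a, a), pair(pair(a, pair(a, a)), cons(c, c)))))  →  pair(a, pair(c, a))   [R1 at 2.2]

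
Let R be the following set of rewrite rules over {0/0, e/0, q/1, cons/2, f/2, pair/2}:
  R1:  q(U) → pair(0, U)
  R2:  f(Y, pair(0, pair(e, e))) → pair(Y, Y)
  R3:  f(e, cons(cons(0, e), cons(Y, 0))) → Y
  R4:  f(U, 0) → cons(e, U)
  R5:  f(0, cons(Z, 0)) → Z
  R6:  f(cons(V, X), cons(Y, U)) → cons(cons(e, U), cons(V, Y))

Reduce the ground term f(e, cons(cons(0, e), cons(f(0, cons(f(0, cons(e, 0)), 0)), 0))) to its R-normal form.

1. f(e, cons(cons(0, e), cons(f(0, cons(f(0, cons(e, 0)), 0)), 0)))  →  f(0, cons(f(0, cons(e, 0)), 0))   [R3 at ε]
2. f(0, cons(f(0, cons(e, 0)), 0))  →  f(0, cons(e, 0))   [R5 at ε]
3. f(0, cons(e, 0))  →  e   [R5 at ε]

e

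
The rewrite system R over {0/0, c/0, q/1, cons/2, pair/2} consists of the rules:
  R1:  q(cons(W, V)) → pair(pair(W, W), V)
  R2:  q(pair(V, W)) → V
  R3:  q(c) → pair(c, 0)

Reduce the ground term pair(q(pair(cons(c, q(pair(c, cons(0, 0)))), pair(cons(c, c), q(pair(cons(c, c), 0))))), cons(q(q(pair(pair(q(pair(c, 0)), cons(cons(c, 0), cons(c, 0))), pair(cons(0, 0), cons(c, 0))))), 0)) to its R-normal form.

pair(cons(c, c), cons(c, 0))

1. pair(q(pair(cons(c, q(pair(c, cons(0, 0)))), pair(cons(c, c), q(pair(cons(c, c), 0))))), cons(q(q(pair(pair(q(pair(c, 0)), cons(cons(c, 0), cons(c, 0))), pair(cons(0, 0), cons(c, 0))))), 0))  →  pair(cons(c, q(pair(c, cons(0, 0)))), cons(q(q(pair(pair(q(pair(c, 0)), cons(cons(c, 0), cons(c, 0))), pair(cons(0, 0), cons(c, 0))))), 0))   [R2 at 1]
2. pair(cons(c, q(pair(c, cons(0, 0)))), cons(q(q(pair(pair(q(pair(c, 0)), cons(cons(c, 0), cons(c, 0))), pair(cons(0, 0), cons(c, 0))))), 0))  →  pair(cons(c, c), cons(q(q(pair(pair(q(pair(c, 0)), cons(cons(c, 0), cons(c, 0))), pair(cons(0, 0), cons(c, 0))))), 0))   [R2 at 1.2]
3. pair(cons(c, c), cons(q(q(pair(pair(q(pair(c, 0)), cons(cons(c, 0), cons(c, 0))), pair(cons(0, 0), cons(c, 0))))), 0))  →  pair(cons(c, c), cons(q(pair(q(pair(c, 0)), cons(cons(c, 0), cons(c, 0)))), 0))   [R2 at 2.1.1]
4. pair(cons(c, c), cons(q(pair(q(pair(c, 0)), cons(cons(c, 0), cons(c, 0)))), 0))  →  pair(cons(c, c), cons(q(pair(c, 0)), 0))   [R2 at 2.1]
5. pair(cons(c, c), cons(q(pair(c, 0)), 0))  →  pair(cons(c, c), cons(c, 0))   [R2 at 2.1]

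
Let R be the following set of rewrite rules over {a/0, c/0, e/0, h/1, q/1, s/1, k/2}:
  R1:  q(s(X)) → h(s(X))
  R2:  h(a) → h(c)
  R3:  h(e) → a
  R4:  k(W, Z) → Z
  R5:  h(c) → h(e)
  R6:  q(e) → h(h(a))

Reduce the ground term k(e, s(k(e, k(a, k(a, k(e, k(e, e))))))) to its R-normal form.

1. k(e, s(k(e, k(a, k(a, k(e, k(e, e)))))))  →  s(k(e, k(a, k(a, k(e, k(e, e))))))   [R4 at ε]
2. s(k(e, k(a, k(a, k(e, k(e, e))))))  →  s(k(a, k(a, k(e, k(e, e)))))   [R4 at 1]
3. s(k(a, k(a, k(e, k(e, e)))))  →  s(k(a, k(e, k(e, e))))   [R4 at 1]
4. s(k(a, k(e, k(e, e))))  →  s(k(e, k(e, e)))   [R4 at 1]
5. s(k(e, k(e, e)))  →  s(k(e, e))   [R4 at 1]
6. s(k(e, e))  →  s(e)   [R4 at 1]

s(e)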